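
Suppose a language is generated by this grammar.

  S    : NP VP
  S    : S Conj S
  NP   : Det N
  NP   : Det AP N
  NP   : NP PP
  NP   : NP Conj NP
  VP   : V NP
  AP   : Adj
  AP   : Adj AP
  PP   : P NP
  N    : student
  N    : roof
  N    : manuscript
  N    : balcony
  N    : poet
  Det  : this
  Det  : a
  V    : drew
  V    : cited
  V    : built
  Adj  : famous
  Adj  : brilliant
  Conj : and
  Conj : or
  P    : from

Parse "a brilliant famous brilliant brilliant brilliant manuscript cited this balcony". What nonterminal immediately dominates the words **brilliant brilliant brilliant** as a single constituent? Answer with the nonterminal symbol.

AP

S
  NP
    Det: a
    AP
      Adj: brilliant
      AP
        Adj: famous
        AP
          Adj: brilliant
          AP
            Adj: brilliant
            AP
              Adj: brilliant
    N: manuscript
  VP
    V: cited
    NP
      Det: this
      N: balcony
The span 'brilliant brilliant brilliant' is the AP node built by AP → Adj AP.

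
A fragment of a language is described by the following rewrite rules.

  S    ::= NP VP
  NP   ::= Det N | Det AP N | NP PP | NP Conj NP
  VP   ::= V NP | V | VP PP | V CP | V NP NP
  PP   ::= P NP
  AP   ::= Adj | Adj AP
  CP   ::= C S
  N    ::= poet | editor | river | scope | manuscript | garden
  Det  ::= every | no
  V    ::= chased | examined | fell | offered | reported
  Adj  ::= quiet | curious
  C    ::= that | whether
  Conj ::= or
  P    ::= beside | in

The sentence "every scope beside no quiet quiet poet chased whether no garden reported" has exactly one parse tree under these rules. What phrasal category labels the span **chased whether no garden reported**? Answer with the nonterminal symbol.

VP

[S [NP [NP [Det every] [N scope]] [PP [P beside] [NP [Det no] [AP [Adj quiet] [AP [Adj quiet]]] [N poet]]]] [VP [V chased] [CP [C whether] [S [NP [Det no] [N garden]] [VP [V reported]]]]]]
The span 'chased whether no garden reported' is the VP node built by VP → V CP.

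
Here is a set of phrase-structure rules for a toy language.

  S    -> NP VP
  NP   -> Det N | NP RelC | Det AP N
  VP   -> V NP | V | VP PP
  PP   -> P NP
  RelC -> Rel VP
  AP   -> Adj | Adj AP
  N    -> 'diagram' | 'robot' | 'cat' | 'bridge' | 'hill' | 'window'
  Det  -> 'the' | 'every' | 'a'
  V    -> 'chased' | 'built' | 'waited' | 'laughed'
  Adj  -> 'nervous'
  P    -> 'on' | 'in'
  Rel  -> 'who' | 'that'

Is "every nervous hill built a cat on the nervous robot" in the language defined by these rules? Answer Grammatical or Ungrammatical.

Grammatical

S
  NP
    Det: every
    AP
      Adj: nervous
    N: hill
  VP
    VP
      V: built
      NP
        Det: a
        N: cat
    PP
      P: on
      NP
        Det: the
        AP
          Adj: nervous
        N: robot
Each bracket corresponds to one application of a listed rule, so the string is derivable from S.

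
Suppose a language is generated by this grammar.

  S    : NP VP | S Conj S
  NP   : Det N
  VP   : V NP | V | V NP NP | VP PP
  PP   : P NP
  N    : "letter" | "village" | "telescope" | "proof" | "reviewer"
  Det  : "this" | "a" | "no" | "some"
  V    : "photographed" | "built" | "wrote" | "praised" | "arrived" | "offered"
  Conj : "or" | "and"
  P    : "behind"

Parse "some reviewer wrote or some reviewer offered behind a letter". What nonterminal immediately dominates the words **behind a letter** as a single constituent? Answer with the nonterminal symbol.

PP

S
  S
    NP
      Det: some
      N: reviewer
    VP
      V: wrote
  Conj: or
  S
    NP
      Det: some
      N: reviewer
    VP
      VP
        V: offered
      PP
        P: behind
        NP
          Det: a
          N: letter
The span 'behind a letter' is the PP node built by PP → P NP.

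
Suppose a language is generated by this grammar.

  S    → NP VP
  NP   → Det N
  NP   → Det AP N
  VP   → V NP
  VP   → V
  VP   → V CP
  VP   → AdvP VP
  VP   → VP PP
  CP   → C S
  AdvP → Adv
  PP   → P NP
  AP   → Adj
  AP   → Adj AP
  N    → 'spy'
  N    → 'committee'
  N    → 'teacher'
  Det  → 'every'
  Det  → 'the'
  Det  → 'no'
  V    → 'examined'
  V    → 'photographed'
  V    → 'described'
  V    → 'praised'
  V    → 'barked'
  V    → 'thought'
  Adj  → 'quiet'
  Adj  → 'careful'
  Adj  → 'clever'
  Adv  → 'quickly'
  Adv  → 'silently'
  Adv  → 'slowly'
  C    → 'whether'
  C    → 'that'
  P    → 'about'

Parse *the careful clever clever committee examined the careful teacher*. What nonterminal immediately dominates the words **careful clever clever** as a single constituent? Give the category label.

S
  NP
    Det: the
    AP
      Adj: careful
      AP
        Adj: clever
        AP
          Adj: clever
    N: committee
  VP
    V: examined
    NP
      Det: the
      AP
        Adj: careful
      N: teacher
The span 'careful clever clever' is the AP node built by AP → Adj AP.

AP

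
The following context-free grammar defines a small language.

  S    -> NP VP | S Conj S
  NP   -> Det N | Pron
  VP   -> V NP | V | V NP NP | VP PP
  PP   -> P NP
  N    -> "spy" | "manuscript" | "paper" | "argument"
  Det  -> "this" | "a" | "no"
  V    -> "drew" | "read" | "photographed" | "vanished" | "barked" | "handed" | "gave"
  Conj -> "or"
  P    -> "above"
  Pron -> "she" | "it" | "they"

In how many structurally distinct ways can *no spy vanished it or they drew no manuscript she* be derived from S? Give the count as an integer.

[S [S [NP [Det no] [N spy]] [VP [V vanished] [NP [Pron it]]]] [Conj or] [S [NP [Pron they]] [VP [V drew] [NP [Det no] [N manuscript]] [NP [Pron she]]]]]
No rule offers an alternative attachment or grouping for any span, so this is the only derivation.

1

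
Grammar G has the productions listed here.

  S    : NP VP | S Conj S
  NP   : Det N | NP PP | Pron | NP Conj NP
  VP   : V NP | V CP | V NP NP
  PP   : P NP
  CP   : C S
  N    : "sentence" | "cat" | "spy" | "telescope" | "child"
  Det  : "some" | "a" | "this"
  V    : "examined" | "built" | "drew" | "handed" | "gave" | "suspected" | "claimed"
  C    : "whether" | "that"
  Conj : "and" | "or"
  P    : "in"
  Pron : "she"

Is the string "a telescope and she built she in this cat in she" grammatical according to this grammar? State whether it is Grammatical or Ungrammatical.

[S [NP [NP [Det a] [N telescope]] [Conj and] [NP [Pron she]]] [VP [V built] [NP [NP [Pron she]] [PP [P in] [NP [NP [Det this] [N cat]] [PP [P in] [NP [Pron she]]]]]]]]
Every word is introduced by a lexical rule and the phrasal rules combine the resulting categories into a single S.

Grammatical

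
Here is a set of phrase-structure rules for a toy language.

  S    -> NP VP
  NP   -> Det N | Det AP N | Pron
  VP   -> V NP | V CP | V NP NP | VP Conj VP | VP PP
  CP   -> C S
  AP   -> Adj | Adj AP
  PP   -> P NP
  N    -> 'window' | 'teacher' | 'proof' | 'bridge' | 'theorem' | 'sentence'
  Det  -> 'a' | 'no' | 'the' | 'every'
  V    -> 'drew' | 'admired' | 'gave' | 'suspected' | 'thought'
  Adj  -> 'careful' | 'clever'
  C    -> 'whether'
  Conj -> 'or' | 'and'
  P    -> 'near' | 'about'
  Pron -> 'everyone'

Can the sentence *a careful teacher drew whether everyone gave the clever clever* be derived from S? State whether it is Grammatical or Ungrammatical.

Ungrammatical

For S → NP VP, the only prefix that parses as NP is 'a careful teacher', but the remainder 'drew whether everyone gave the clever clever' is not a VP under these rules.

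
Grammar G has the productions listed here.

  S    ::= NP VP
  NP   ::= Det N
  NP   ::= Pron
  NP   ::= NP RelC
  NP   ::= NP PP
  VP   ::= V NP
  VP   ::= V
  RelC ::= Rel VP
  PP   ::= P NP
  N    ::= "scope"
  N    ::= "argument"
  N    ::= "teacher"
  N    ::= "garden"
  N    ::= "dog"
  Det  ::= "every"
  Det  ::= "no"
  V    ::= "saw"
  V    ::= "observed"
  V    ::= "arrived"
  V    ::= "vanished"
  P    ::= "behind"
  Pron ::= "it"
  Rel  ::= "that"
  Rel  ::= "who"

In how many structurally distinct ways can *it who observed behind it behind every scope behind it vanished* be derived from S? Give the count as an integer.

Two of the 5 distinct bracketings:
[S [NP [NP [NP [Pron it]] [RelC [Rel who] [VP [V observed]]]] [PP [P behind] [NP [NP [Pron it]] [PP [P behind] [NP [NP [Det every] [N scope]] [PP [P behind] [NP [Pron it]]]]]]]] [VP [V vanished]]]
[S [NP [NP [NP [Pron it]] [RelC [Rel who] [VP [V observed]]]] [PP [P behind] [NP [NP [NP [Pron it]] [PP [P behind] [NP [Det every] [N scope]]]] [PP [P behind] [NP [Pron it]]]]]] [VP [V vanished]]]
The trees differ in how a recursive rule is bracketed over the same span.

5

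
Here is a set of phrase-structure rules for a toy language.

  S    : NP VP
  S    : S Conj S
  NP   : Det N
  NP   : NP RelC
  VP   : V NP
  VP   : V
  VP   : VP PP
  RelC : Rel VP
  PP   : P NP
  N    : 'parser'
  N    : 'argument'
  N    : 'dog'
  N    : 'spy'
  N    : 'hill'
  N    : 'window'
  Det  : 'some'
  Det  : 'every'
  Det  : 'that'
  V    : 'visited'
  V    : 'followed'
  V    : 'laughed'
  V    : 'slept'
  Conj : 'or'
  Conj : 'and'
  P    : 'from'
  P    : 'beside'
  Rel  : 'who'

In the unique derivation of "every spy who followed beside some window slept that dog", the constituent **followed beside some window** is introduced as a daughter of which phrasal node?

RelC

S
  NP
    NP
      Det: every
      N: spy
    RelC
      Rel: who
      VP
        VP
          V: followed
        PP
          P: beside
          NP
            Det: some
            N: window
  VP
    V: slept
    NP
      Det: that
      N: dog
The span 'followed beside some window' is the VP node built by VP → VP PP.
Its mother is the RelC built by RelC → Rel VP.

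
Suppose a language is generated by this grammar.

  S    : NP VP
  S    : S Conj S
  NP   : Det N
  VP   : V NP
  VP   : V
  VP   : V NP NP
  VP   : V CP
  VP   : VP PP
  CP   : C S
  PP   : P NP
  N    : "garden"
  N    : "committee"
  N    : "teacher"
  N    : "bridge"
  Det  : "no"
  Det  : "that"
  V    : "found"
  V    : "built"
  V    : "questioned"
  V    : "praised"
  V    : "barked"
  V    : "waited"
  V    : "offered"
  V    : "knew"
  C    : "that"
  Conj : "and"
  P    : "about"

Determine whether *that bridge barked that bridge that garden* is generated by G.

S
  NP
    Det: that
    N: bridge
  VP
    V: barked
    NP
      Det: that
      N: bridge
    NP
      Det: that
      N: garden
Each bracket corresponds to one application of a listed rule, so the string is derivable from S.

Grammatical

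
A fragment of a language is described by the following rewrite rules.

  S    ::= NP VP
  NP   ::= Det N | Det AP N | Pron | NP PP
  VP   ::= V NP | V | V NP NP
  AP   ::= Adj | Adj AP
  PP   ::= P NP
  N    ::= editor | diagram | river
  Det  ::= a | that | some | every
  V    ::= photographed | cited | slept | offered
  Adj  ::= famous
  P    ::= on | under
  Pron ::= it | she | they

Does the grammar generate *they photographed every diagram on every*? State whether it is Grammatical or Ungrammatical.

Ungrammatical

For S → NP VP, the only prefix that parses as NP is 'they', but the remainder 'photographed every diagram on every' is not a VP under these rules.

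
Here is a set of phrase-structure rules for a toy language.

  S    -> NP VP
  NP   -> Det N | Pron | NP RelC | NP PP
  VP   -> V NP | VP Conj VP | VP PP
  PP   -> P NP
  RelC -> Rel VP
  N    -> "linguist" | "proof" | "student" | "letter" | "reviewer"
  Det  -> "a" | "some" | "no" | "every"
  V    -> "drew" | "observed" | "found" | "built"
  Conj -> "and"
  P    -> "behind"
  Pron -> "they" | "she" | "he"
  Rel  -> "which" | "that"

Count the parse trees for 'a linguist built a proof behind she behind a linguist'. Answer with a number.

Two of the 5 distinct bracketings:
[S [NP [Det a] [N linguist]] [VP [V built] [NP [NP [Det a] [N proof]] [PP [P behind] [NP [NP [Pron she]] [PP [P behind] [NP [Det a] [N linguist]]]]]]]]
[S [NP [Det a] [N linguist]] [VP [V built] [NP [NP [NP [Det a] [N proof]] [PP [P behind] [NP [Pron she]]]] [PP [P behind] [NP [Det a] [N linguist]]]]]]
The trees differ in how a recursive rule is bracketed over the same span.

5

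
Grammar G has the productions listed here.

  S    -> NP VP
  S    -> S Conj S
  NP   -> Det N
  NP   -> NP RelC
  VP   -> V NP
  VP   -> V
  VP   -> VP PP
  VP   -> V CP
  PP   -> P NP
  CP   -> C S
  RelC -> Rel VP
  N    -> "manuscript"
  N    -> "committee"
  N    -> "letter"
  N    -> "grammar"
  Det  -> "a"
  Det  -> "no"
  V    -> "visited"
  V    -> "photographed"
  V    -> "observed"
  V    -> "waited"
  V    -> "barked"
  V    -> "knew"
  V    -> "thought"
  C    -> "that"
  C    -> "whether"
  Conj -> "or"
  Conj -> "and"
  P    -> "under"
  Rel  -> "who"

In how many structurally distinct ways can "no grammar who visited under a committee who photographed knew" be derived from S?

2

The two bracketings:
[S [NP [NP [Det no] [N grammar]] [RelC [Rel who] [VP [VP [V visited]] [PP [P under] [NP [NP [Det a] [N committee]] [RelC [Rel who] [VP [V photographed]]]]]]]] [VP [V knew]]]
[S [NP [NP [NP [Det no] [N grammar]] [RelC [Rel who] [VP [VP [V visited]] [PP [P under] [NP [Det a] [N committee]]]]]] [RelC [Rel who] [VP [V photographed]]]] [VP [V knew]]]
The trees differ in how a recursive rule is bracketed over the same span.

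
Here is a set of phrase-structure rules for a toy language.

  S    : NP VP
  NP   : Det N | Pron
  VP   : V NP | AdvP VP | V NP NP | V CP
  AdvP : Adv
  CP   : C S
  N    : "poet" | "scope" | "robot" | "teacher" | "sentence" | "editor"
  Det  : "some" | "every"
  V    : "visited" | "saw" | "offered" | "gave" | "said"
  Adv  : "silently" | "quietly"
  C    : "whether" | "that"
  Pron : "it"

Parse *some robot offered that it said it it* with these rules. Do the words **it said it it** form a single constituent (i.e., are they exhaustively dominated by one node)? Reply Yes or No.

[S [NP [Det some] [N robot]] [VP [V offered] [CP [C that] [S [NP [Pron it]] [VP [V said] [NP [Pron it]] [NP [Pron it]]]]]]]
The words 'it said it it' are exhaustively dominated by a single S node (built by S → NP VP), so they form a constituent.

Yes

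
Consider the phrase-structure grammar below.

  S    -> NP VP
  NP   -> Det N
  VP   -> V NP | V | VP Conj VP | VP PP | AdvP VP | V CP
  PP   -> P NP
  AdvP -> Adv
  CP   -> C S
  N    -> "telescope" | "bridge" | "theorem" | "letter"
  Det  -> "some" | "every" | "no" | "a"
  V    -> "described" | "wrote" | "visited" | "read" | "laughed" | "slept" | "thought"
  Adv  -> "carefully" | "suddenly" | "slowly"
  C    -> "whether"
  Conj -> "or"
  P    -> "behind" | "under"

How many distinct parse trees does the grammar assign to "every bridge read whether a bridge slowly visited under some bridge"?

3

Two of the 3 distinct bracketings:
[S [NP [Det every] [N bridge]] [VP [VP [V read] [CP [C whether] [S [NP [Det a] [N bridge]] [VP [AdvP [Adv slowly]] [VP [V visited]]]]]] [PP [P under] [NP [Det some] [N bridge]]]]]
[S [NP [Det every] [N bridge]] [VP [V read] [CP [C whether] [S [NP [Det a] [N bridge]] [VP [VP [AdvP [Adv slowly]] [VP [V visited]]] [PP [P under] [NP [Det some] [N bridge]]]]]]]]
The trees differ in how a recursive rule is bracketed over the same span.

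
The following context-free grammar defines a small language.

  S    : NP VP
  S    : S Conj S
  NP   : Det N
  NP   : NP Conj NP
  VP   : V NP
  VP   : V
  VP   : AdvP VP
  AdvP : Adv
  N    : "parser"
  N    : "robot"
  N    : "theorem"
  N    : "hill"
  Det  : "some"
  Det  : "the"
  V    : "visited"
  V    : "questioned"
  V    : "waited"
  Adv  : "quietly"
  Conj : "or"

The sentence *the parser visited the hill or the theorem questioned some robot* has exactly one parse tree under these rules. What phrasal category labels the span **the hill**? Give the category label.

NP

[S [S [NP [Det the] [N parser]] [VP [V visited] [NP [Det the] [N hill]]]] [Conj or] [S [NP [Det the] [N theorem]] [VP [V questioned] [NP [Det some] [N robot]]]]]
The span 'the hill' is the NP node built by NP → Det N.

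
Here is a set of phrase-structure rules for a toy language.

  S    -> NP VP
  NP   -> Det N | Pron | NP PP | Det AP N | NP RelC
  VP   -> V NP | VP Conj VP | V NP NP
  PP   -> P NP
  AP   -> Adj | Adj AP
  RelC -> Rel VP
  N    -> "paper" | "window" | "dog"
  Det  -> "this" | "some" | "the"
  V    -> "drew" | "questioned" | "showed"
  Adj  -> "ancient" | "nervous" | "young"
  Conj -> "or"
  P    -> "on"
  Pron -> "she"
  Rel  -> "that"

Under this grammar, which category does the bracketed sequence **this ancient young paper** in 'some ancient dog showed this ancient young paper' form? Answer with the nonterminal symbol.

NP

[S [NP [Det some] [AP [Adj ancient]] [N dog]] [VP [V showed] [NP [Det this] [AP [Adj ancient] [AP [Adj young]]] [N paper]]]]
The span 'this ancient young paper' is the NP node built by NP → Det AP N.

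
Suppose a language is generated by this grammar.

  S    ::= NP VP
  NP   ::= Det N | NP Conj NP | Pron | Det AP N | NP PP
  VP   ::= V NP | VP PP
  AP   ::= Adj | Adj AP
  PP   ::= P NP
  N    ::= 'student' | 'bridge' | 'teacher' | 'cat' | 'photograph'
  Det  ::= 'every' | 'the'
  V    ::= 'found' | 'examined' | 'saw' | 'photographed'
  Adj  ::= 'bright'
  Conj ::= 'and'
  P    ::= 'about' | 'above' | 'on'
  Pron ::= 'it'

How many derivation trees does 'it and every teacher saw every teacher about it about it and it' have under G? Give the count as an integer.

Two of the 9 distinct bracketings:
[S [NP [NP [Pron it]] [Conj and] [NP [Det every] [N teacher]]] [VP [V saw] [NP [NP [NP [Det every] [N teacher]] [PP [P about] [NP [NP [Pron it]] [PP [P about] [NP [Pron it]]]]]] [Conj and] [NP [Pron it]]]]]
[S [NP [NP [Pron it]] [Conj and] [NP [Det every] [N teacher]]] [VP [V saw] [NP [NP [NP [NP [Det every] [N teacher]] [PP [P about] [NP [Pron it]]]] [PP [P about] [NP [Pron it]]]] [Conj and] [NP [Pron it]]]]]
The trees differ in how a recursive rule is bracketed over the same span.

9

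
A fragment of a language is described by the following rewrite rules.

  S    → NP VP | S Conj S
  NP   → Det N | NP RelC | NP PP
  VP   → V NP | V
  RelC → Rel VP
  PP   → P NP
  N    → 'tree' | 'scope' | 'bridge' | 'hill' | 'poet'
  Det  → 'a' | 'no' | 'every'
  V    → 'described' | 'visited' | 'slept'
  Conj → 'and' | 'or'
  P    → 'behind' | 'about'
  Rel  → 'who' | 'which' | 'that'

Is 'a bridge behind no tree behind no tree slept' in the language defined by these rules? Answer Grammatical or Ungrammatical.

Grammatical

[S [NP [NP [Det a] [N bridge]] [PP [P behind] [NP [NP [Det no] [N tree]] [PP [P behind] [NP [Det no] [N tree]]]]]] [VP [V slept]]]
Each bracket corresponds to one application of a listed rule, so the string is derivable from S.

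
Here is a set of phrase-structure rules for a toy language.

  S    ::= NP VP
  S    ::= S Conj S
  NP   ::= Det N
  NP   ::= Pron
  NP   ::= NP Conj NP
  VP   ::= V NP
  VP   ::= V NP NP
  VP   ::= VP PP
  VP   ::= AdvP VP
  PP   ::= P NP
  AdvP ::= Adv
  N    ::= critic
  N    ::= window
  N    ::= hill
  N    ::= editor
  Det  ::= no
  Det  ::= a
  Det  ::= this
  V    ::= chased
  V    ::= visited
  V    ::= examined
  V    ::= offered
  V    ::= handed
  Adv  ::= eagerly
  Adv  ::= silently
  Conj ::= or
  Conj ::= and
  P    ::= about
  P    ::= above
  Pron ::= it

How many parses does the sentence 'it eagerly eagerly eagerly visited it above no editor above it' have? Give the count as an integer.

Two of the 10 distinct bracketings:
[S [NP [Pron it]] [VP [VP [VP [AdvP [Adv eagerly]] [VP [AdvP [Adv eagerly]] [VP [AdvP [Adv eagerly]] [VP [V visited] [NP [Pron it]]]]]] [PP [P above] [NP [Det no] [N editor]]]] [PP [P above] [NP [Pron it]]]]]
[S [NP [Pron it]] [VP [VP [AdvP [Adv eagerly]] [VP [VP [AdvP [Adv eagerly]] [VP [AdvP [Adv eagerly]] [VP [V visited] [NP [Pron it]]]]] [PP [P above] [NP [Det no] [N editor]]]]] [PP [P above] [NP [Pron it]]]]]
The trees differ in how a recursive rule is bracketed over the same span.

10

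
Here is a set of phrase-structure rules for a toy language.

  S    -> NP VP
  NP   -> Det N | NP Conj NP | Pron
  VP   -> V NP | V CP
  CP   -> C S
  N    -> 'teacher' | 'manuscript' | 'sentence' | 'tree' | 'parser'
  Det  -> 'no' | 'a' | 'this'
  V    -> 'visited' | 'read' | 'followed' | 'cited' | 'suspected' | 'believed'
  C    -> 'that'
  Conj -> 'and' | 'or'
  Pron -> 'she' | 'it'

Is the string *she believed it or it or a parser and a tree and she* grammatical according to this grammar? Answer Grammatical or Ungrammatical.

Grammatical

S
  NP
    Pron: she
  VP
    V: believed
    NP
      NP
        Pron: it
      Conj: or
      NP
        NP
          Pron: it
        Conj: or
        NP
          NP
            Det: a
            N: parser
          Conj: and
          NP
            NP
              Det: a
              N: tree
            Conj: and
            NP
              Pron: she
Every word is introduced by a lexical rule and the phrasal rules combine the resulting categories into a single S.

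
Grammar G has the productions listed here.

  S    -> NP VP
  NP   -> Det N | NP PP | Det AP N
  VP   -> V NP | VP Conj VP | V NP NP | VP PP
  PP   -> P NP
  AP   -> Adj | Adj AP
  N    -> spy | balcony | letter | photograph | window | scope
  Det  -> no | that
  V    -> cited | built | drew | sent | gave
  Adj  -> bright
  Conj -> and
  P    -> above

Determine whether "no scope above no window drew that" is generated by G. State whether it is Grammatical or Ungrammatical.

For S → NP VP, every NP-prefix leaves a non-VP remainder: after 'no scope' the remainder is not a VP; after 'no scope above no window' the remainder is not a VP.

Ungrammatical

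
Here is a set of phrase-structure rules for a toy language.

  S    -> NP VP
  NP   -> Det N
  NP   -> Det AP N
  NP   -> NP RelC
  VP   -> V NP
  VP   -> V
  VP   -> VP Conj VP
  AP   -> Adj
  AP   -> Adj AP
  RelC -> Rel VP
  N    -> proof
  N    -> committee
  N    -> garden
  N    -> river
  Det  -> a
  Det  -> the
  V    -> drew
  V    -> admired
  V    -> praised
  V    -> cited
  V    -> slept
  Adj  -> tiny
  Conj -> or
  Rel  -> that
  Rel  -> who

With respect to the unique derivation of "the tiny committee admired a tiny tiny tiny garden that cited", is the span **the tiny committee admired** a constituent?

[S [NP [Det the] [AP [Adj tiny]] [N committee]] [VP [V admired] [NP [NP [Det a] [AP [Adj tiny] [AP [Adj tiny] [AP [Adj tiny]]]] [N garden]] [RelC [Rel that] [VP [V cited]]]]]]
The smallest constituent containing 'the tiny committee admired' is the S spanning 'the tiny committee admired a tiny tiny tiny garden that cited'; no single node in the tree dominates exactly the given words.

No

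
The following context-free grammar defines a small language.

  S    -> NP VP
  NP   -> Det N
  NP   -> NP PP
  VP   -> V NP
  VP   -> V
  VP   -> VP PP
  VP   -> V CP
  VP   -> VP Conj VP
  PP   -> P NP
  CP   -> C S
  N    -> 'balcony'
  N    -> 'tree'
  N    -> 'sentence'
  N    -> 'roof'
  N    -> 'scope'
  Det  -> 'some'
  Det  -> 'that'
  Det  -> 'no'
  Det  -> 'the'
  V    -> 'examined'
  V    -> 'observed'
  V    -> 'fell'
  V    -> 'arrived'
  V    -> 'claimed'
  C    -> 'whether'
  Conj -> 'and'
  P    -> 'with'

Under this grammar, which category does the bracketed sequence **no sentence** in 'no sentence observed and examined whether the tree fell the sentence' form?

S
  NP
    Det: no
    N: sentence
  VP
    VP
      V: observed
    Conj: and
    VP
      V: examined
      CP
        C: whether
        S
          NP
            Det: the
            N: tree
          VP
            V: fell
            NP
              Det: the
              N: sentence
The span 'no sentence' is the NP node built by NP → Det N.

NP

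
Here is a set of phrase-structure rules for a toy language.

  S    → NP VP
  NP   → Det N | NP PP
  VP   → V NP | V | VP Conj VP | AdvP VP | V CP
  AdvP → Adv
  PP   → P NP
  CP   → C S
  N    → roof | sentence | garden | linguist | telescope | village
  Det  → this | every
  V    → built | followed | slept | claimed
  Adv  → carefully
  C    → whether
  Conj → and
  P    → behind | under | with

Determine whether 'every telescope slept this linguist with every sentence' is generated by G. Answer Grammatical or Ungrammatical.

[S [NP [Det every] [N telescope]] [VP [V slept] [NP [NP [Det this] [N linguist]] [PP [P with] [NP [Det every] [N sentence]]]]]]
Every word is introduced by a lexical rule and the phrasal rules combine the resulting categories into a single S.

Grammatical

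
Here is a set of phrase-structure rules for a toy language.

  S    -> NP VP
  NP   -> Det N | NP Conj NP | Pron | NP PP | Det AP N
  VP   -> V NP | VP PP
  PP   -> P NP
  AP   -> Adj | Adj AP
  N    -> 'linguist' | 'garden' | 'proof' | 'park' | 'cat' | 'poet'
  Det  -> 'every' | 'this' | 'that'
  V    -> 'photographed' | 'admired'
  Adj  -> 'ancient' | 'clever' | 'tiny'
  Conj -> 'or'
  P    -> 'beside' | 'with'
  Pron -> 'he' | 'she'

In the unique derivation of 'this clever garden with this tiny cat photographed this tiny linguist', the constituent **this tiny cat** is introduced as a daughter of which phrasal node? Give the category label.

PP

[S [NP [NP [Det this] [AP [Adj clever]] [N garden]] [PP [P with] [NP [Det this] [AP [Adj tiny]] [N cat]]]] [VP [V photographed] [NP [Det this] [AP [Adj tiny]] [N linguist]]]]
The span 'this tiny cat' is the NP node built by NP → Det AP N.
Its mother is the PP built by PP → P NP.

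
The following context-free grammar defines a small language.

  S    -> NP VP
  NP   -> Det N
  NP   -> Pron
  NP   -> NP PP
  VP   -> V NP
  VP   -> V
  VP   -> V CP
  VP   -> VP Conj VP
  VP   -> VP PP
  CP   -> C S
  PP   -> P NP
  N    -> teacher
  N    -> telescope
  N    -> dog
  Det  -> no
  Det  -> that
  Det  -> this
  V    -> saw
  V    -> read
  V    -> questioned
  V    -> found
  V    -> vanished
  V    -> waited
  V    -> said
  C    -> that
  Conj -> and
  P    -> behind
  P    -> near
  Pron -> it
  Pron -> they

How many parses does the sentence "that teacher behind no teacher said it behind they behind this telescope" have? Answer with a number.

5

Two of the 5 distinct bracketings:
[S [NP [NP [Det that] [N teacher]] [PP [P behind] [NP [Det no] [N teacher]]]] [VP [V said] [NP [NP [Pron it]] [PP [P behind] [NP [NP [Pron they]] [PP [P behind] [NP [Det this] [N telescope]]]]]]]]
[S [NP [NP [Det that] [N teacher]] [PP [P behind] [NP [Det no] [N teacher]]]] [VP [V said] [NP [NP [NP [Pron it]] [PP [P behind] [NP [Pron they]]]] [PP [P behind] [NP [Det this] [N telescope]]]]]]
The trees differ in how a recursive rule is bracketed over the same span.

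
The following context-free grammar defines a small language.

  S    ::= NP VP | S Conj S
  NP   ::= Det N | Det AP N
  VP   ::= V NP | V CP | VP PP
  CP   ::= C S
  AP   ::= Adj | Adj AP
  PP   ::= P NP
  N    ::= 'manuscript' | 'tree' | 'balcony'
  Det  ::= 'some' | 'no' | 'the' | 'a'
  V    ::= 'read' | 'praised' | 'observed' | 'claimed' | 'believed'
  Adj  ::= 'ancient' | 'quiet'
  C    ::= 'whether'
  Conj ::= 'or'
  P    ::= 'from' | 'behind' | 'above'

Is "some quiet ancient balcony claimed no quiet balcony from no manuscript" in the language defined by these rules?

Grammatical

S
  NP
    Det: some
    AP
      Adj: quiet
      AP
        Adj: ancient
    N: balcony
  VP
    VP
      V: claimed
      NP
        Det: no
        AP
          Adj: quiet
        N: balcony
    PP
      P: from
      NP
        Det: no
        N: manuscript
Each bracket corresponds to one application of a listed rule, so the string is derivable from S.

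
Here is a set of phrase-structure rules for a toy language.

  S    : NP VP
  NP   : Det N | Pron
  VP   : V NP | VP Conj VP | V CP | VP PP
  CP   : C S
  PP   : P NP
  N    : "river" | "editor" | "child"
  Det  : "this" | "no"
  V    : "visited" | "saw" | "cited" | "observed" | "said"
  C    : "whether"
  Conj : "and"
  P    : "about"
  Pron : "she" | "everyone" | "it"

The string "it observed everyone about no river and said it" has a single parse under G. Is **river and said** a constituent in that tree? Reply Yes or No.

No

[S [NP [Pron it]] [VP [VP [VP [V observed] [NP [Pron everyone]]] [PP [P about] [NP [Det no] [N river]]]] [Conj and] [VP [V said] [NP [Pron it]]]]]
The smallest constituent containing 'river and said' is the VP spanning 'observed everyone about no river and said it'; no single node in the tree dominates exactly the given words.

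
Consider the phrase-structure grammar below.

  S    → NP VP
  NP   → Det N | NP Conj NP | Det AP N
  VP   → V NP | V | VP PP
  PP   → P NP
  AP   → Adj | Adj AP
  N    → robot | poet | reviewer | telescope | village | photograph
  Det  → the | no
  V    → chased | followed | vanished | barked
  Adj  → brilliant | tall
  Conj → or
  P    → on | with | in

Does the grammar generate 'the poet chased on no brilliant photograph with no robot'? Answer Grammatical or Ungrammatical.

Grammatical

[S [NP [Det the] [N poet]] [VP [VP [VP [V chased]] [PP [P on] [NP [Det no] [AP [Adj brilliant]] [N photograph]]]] [PP [P with] [NP [Det no] [N robot]]]]]
The bracketing above is licensed at every node by one of the given productions, with S at the root.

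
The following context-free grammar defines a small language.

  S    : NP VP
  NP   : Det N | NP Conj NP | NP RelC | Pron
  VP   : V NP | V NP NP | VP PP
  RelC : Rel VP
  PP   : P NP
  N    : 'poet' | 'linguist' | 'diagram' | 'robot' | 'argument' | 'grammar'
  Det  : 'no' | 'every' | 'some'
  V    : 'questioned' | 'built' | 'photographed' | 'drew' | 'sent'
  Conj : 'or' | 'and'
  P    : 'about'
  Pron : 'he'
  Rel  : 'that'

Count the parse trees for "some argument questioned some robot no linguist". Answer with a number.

1

[S [NP [Det some] [N argument]] [VP [V questioned] [NP [Det some] [N robot]] [NP [Det no] [N linguist]]]]
No rule offers an alternative attachment or grouping for any span, so this is the only derivation.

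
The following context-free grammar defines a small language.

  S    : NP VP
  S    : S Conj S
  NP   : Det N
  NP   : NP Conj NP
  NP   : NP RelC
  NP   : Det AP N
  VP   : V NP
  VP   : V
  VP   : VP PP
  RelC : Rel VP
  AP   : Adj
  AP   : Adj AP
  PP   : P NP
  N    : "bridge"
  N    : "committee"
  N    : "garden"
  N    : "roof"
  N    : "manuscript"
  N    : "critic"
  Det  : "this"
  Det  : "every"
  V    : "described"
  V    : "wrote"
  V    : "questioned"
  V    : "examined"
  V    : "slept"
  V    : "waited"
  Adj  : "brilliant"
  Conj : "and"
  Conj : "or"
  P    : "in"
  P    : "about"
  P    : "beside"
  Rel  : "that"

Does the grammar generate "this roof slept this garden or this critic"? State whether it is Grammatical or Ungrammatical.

[S [NP [Det this] [N roof]] [VP [V slept] [NP [NP [Det this] [N garden]] [Conj or] [NP [Det this] [N critic]]]]]
The bracketing above is licensed at every node by one of the given productions, with S at the root.

Grammatical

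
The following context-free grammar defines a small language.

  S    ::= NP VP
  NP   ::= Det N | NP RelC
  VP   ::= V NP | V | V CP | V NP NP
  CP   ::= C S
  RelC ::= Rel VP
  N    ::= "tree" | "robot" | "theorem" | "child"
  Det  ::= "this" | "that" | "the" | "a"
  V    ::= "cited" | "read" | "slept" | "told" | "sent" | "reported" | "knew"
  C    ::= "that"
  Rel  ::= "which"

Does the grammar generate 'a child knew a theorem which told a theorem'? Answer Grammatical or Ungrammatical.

Grammatical

[S [NP [Det a] [N child]] [VP [V knew] [NP [NP [Det a] [N theorem]] [RelC [Rel which] [VP [V told] [NP [Det a] [N theorem]]]]]]]
The bracketing above is licensed at every node by one of the given productions, with S at the root.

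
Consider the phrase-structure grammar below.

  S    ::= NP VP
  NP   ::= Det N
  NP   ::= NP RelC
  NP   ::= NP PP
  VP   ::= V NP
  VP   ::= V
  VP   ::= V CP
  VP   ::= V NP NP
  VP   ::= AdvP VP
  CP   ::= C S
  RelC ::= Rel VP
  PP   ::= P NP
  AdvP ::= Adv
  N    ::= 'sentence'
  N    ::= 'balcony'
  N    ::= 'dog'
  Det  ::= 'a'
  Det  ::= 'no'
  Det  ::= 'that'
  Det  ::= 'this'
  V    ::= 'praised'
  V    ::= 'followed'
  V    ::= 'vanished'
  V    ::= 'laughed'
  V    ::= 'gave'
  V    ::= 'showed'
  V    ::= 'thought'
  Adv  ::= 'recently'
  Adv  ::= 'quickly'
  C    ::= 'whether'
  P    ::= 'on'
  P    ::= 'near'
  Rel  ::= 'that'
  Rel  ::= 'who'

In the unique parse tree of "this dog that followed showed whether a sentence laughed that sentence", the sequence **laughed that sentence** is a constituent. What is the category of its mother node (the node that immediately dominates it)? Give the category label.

S

S
  NP
    NP
      Det: this
      N: dog
    RelC
      Rel: that
      VP
        V: followed
  VP
    V: showed
    CP
      C: whether
      S
        NP
          Det: a
          N: sentence
        VP
          V: laughed
          NP
            Det: that
            N: sentence
The span 'laughed that sentence' is the VP node built by VP → V NP.
Its mother is the S built by S → NP VP.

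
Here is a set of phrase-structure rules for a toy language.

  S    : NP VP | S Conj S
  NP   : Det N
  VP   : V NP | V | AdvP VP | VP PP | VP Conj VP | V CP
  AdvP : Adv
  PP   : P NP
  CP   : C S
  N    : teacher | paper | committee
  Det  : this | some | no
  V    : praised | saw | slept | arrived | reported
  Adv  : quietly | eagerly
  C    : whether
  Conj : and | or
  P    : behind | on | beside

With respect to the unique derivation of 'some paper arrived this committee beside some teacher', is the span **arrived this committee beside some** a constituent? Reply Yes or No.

[S [NP [Det some] [N paper]] [VP [VP [V arrived] [NP [Det this] [N committee]]] [PP [P beside] [NP [Det some] [N teacher]]]]]
The smallest constituent containing 'arrived this committee beside some' is the VP spanning 'arrived this committee beside some teacher'; no single node in the tree dominates exactly the given words.

No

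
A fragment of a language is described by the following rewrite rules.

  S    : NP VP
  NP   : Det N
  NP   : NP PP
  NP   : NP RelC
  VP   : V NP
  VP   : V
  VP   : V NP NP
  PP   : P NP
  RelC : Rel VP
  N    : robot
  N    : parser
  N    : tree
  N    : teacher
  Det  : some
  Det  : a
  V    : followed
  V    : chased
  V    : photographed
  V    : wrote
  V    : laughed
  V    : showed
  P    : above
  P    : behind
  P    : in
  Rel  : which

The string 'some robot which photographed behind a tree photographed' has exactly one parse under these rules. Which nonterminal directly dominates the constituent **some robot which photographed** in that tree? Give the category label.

NP

S
  NP
    NP
      NP
        Det: some
        N: robot
      RelC
        Rel: which
        VP
          V: photographed
    PP
      P: behind
      NP
        Det: a
        N: tree
  VP
    V: photographed
The span 'some robot which photographed' is the NP node built by NP → NP RelC.
Its mother is the NP built by NP → NP PP.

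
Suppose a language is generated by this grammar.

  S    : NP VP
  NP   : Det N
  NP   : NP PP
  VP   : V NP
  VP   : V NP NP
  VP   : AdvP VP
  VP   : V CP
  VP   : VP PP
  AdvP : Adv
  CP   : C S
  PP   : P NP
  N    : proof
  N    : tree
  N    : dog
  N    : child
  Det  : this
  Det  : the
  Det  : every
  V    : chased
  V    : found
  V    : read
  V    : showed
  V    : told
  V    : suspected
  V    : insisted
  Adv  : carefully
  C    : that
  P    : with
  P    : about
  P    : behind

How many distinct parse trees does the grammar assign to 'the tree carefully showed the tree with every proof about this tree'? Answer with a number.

9

Two of the 9 distinct bracketings:
[S [NP [Det the] [N tree]] [VP [AdvP [Adv carefully]] [VP [V showed] [NP [NP [Det the] [N tree]] [PP [P with] [NP [NP [Det every] [N proof]] [PP [P about] [NP [Det this] [N tree]]]]]]]]]
[S [NP [Det the] [N tree]] [VP [AdvP [Adv carefully]] [VP [V showed] [NP [NP [NP [Det the] [N tree]] [PP [P with] [NP [Det every] [N proof]]]] [PP [P about] [NP [Det this] [N tree]]]]]]]
The trees differ in how a recursive rule is bracketed over the same span.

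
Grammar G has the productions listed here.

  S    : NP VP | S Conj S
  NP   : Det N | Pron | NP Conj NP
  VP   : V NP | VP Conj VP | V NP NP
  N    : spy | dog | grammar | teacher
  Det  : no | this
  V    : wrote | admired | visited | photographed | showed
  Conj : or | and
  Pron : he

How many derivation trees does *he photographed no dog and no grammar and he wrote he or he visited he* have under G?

Two of the 4 distinct bracketings:
[S [S [NP [Pron he]] [VP [V photographed] [NP [Det no] [N dog]]]] [Conj and] [S [S [NP [NP [Det no] [N grammar]] [Conj and] [NP [Pron he]]] [VP [V wrote] [NP [Pron he]]]] [Conj or] [S [NP [Pron he]] [VP [V visited] [NP [Pron he]]]]]]
[S [S [NP [Pron he]] [VP [V photographed] [NP [NP [Det no] [N dog]] [Conj and] [NP [Det no] [N grammar]]]]] [Conj and] [S [S [NP [Pron he]] [VP [V wrote] [NP [Pron he]]]] [Conj or] [S [NP [Pron he]] [VP [V visited] [NP [Pron he]]]]]]
The trees differ in how a recursive rule is bracketed over the same span.

4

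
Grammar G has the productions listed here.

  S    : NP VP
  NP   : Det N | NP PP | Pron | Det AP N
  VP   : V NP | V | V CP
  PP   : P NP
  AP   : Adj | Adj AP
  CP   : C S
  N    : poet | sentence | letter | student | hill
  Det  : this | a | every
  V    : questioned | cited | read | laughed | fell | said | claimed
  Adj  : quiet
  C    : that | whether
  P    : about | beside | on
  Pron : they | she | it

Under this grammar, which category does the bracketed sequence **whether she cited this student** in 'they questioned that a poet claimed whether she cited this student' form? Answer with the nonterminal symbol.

[S [NP [Pron they]] [VP [V questioned] [CP [C that] [S [NP [Det a] [N poet]] [VP [V claimed] [CP [C whether] [S [NP [Pron she]] [VP [V cited] [NP [Det this] [N student]]]]]]]]]]
The span 'whether she cited this student' is the CP node built by CP → C S.

CP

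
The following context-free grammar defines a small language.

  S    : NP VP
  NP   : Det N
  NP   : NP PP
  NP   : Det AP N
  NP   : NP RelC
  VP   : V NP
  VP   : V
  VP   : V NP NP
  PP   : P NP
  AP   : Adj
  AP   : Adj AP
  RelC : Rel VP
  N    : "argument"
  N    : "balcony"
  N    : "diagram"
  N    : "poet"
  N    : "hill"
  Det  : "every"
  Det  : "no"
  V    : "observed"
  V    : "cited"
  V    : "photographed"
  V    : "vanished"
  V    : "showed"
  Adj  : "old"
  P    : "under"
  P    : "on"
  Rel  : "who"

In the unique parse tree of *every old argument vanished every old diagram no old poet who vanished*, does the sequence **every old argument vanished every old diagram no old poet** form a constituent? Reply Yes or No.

[S [NP [Det every] [AP [Adj old]] [N argument]] [VP [V vanished] [NP [Det every] [AP [Adj old]] [N diagram]] [NP [NP [Det no] [AP [Adj old]] [N poet]] [RelC [Rel who] [VP [V vanished]]]]]]
The smallest constituent containing 'every old argument vanished every old diagram no old poet' is the S spanning 'every old argument vanished every old diagram no old poet who vanished'; no single node in the tree dominates exactly the given words.

No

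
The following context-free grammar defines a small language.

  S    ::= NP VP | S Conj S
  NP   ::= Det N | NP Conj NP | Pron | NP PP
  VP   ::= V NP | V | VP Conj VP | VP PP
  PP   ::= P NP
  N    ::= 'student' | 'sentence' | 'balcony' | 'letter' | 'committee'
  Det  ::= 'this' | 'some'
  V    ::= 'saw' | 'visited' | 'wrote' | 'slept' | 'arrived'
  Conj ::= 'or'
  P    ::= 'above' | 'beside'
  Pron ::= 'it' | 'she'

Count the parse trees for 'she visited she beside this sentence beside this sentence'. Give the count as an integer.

Two of the 5 distinct bracketings:
[S [NP [Pron she]] [VP [V visited] [NP [NP [Pron she]] [PP [P beside] [NP [NP [Det this] [N sentence]] [PP [P beside] [NP [Det this] [N sentence]]]]]]]]
[S [NP [Pron she]] [VP [V visited] [NP [NP [NP [Pron she]] [PP [P beside] [NP [Det this] [N sentence]]]] [PP [P beside] [NP [Det this] [N sentence]]]]]]
The trees differ in how a recursive rule is bracketed over the same span.

5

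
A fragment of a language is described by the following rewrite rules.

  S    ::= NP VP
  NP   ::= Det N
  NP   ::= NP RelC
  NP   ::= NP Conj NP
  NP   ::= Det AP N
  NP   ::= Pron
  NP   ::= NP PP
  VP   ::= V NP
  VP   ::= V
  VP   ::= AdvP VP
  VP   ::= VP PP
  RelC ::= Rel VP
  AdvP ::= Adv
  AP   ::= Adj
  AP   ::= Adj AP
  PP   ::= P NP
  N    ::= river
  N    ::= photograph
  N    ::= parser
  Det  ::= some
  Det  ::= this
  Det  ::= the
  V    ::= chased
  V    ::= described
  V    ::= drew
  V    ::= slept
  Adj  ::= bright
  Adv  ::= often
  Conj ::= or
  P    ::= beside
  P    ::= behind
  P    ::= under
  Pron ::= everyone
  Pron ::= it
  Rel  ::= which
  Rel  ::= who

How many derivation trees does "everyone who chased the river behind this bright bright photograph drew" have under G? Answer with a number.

3

Two of the 3 distinct bracketings:
[S [NP [NP [Pron everyone]] [RelC [Rel who] [VP [V chased] [NP [NP [Det the] [N river]] [PP [P behind] [NP [Det this] [AP [Adj bright] [AP [Adj bright]]] [N photograph]]]]]]] [VP [V drew]]]
[S [NP [NP [Pron everyone]] [RelC [Rel who] [VP [VP [V chased] [NP [Det the] [N river]]] [PP [P behind] [NP [Det this] [AP [Adj bright] [AP [Adj bright]]] [N photograph]]]]]] [VP [V drew]]]
The difference turns on whether NP → NP PP is used at the relevant span, versus an alternative expansion of NP.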